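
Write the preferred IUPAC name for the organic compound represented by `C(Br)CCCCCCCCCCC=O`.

Counting along the main chain through the –CHO group gives 12 carbons: the parent is dodecane.
An aldehyde (terminal –CHO) is the principal characteristic group, giving the suffix -al.
The numbering direction is chosen so that the aldehyde carbon is C-1 by definition.
With this numbering: a bromo group at C-12.
The name is 12-bromododecanal.

12-bromododecanal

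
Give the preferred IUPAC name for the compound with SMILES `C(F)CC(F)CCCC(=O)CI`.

Counting along the main chain through the carbonyl gives 8 carbons: the parent is octane.
The principal characteristic group is a ketone (C=O on an internal carbon), named with the suffix -one.
Number the chain so that numbering from this end puts the carbonyl group at C-2 rather than C-7.
This places the carbonyl at C-2; fluoro groups at C-6 and C-8; an iodo group at C-1.
Substituent prefixes are cited in alphabetical order (multiplying prefixes like di-/tri- are ignored for ordering).
Assembling the pieces gives 6,8-difluoro-1-iodooctan-2-one.

6,8-difluoro-1-iodooctan-2-one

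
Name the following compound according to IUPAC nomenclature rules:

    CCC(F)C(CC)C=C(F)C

4-ethyl-2,5-difluorohept-2-ene

The longest chain bearing the multiple bond is 7 carbons long (heptane).
A C=C double bond in the chain gives the infix -ene-.
Choose the numbering such that numbering from this end puts the double bond at C-2 rather than C-5.
With this numbering: the double bond between C-2 and C-3; an ethyl group at C-4; fluoro groups at C-2 and C-5.
Prefixes are listed alphabetically: ethyl, fluoro.
Putting it together: 4-ethyl-2,5-difluorohept-2-ene.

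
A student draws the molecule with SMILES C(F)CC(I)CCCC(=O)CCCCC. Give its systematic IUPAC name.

12-fluoro-10-iodododecan-6-one

The longest chain bearing the carbonyl is 12 carbons long (dodecane).
The highest-priority functional group is a ketone (C=O on an internal carbon), so the name ends in -one.
Choose the numbering such that numbering from this end puts the carbonyl group at C-6 rather than C-7.
That gives the carbonyl at C-6; a fluoro group at C-12; an iodo group at C-10.
Substituent prefixes are cited in alphabetical order (multiplying prefixes like di-/tri- are ignored for ordering).
Assembling the pieces gives 12-fluoro-10-iodododecan-6-one.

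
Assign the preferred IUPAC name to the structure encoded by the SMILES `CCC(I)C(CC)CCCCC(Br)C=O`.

The longest chain bearing the –CHO group is 10 carbons long (decane).
The highest-priority functional group is an aldehyde (terminal –CHO), so the name ends in -al.
Number the chain so that the aldehyde carbon is C-1 by definition.
This places a bromo group at C-2; an ethyl group at C-7; an iodo group at C-8.
The substituents are ordered alphabetically, ignoring any di-/tri- multipliers.
Putting it together: 2-bromo-7-ethyl-8-iododecanal.

2-bromo-7-ethyl-8-iododecanal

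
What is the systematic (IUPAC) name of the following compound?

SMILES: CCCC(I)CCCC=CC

The longest carbon chain that includes the multiple bond has 10 carbons, so the parent hydride is decane.
The chain contains a C=C double bond, so the unsaturation ending is -ene.
Number the chain so that numbering from this end puts the double bond at C-2 rather than C-8.
With this numbering: the double bond between C-2 and C-3; an iodo group at C-7.
Assembling the pieces gives 7-iododec-2-ene.

7-iododec-2-ene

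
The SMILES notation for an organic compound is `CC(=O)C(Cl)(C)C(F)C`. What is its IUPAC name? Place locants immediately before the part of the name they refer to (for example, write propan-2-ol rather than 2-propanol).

3-chloro-4-fluoro-3-methylpentan-2-one

The longest carbon chain that includes the carbonyl has 5 carbons, so the parent hydride is pentane.
A ketone (C=O on an internal carbon) is the principal characteristic group, giving the suffix -one.
The numbering direction is chosen so that numbering from this end puts the carbonyl group at C-2 rather than C-4.
This places the carbonyl at C-2; a chloro group at C-3; a fluoro group at C-4; a methyl group at C-3.
The substituents are ordered alphabetically, ignoring any di-/tri- multipliers.
Putting it together: 3-chloro-4-fluoro-3-methylpentan-2-one.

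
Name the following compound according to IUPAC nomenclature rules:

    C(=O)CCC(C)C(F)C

The longest chain bearing the –CHO group is 6 carbons long (hexane).
The principal characteristic group is an aldehyde (terminal –CHO), named with the suffix -al.
The numbering direction is chosen so that the aldehyde carbon is C-1 by definition.
That gives a fluoro group at C-5; a methyl group at C-4.
The substituents are ordered alphabetically, ignoring any di-/tri- multipliers.
Assembling the pieces gives 5-fluoro-4-methylhexanal.

5-fluoro-4-methylhexanal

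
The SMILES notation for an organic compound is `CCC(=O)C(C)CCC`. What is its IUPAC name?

Counting along the main chain through the carbonyl gives 7 carbons: the parent is heptane.
The highest-priority functional group is a ketone (C=O on an internal carbon), so the name ends in -one.
The numbering direction is chosen so that numbering from this end puts the carbonyl group at C-3 rather than C-5.
With this numbering: the carbonyl at C-3; a methyl group at C-4.
Putting it together: 4-methylheptan-3-one.

4-methylheptan-3-one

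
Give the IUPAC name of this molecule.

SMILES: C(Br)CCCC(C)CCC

1-bromo-5-methyloctane

The parent chain contains 8 carbons (octane).
Number the chain so that the substituent locant set {1,5} is lower than {4,8} at the first point of difference.
This places a bromo group at C-1; a methyl group at C-5.
Substituent prefixes are cited in alphabetical order (multiplying prefixes like di-/tri- are ignored for ordering).
The name is 1-bromo-5-methyloctane.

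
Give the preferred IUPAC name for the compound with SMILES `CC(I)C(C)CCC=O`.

5-iodo-4-methylhexanal

Counting along the main chain through the –CHO group gives 6 carbons: the parent is hexane.
The principal characteristic group is an aldehyde (terminal –CHO), named with the suffix -al.
Number the chain so that the aldehyde carbon is C-1 by definition.
That gives an iodo group at C-5; a methyl group at C-4.
The substituents are ordered alphabetically, ignoring any di-/tri- multipliers.
Assembling the pieces gives 5-iodo-4-methylhexanal.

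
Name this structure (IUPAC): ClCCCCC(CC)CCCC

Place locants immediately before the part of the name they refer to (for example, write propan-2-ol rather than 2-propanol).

1-chloro-5-ethylnonane

The longest carbon chain is 9 atoms: the parent is nonane.
Choose the numbering such that the substituent locant set {1,5} is lower than {5,9} at the first point of difference.
With this numbering: a chloro group at C-1; an ethyl group at C-5.
The substituents are ordered alphabetically, ignoring any di-/tri- multipliers.
The name is 1-chloro-5-ethylnonane.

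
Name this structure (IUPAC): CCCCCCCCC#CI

The longest chain bearing the multiple bond is 10 carbons long (decane).
A C≡C triple bond in the chain gives the infix -yne-.
Number the chain so that numbering from this end puts the triple bond at C-1 rather than C-9.
With this numbering: the triple bond between C-1 and C-2; an iodo group at C-1.
The name is 1-iododec-1-yne.

1-iododec-1-yne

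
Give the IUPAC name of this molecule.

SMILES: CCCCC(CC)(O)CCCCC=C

Counting along the main chain through the –OH group and the multiple bond gives 11 carbons: the parent is undecane.
An alcohol (–OH) is the principal characteristic group, giving the suffix -ol.
A C=C double bond in the chain gives the infix -ene-.
Number the chain so that numbering from this end puts the hydroxyl group at C-5 rather than C-7.
With this numbering: the hydroxyl at C-5; the double bond between C-10 and C-11; an ethyl group at C-5.
The name is 5-ethylundec-10-en-5-ol.

5-ethylundec-10-en-5-ol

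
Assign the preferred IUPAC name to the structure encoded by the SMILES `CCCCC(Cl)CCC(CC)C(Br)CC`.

3-bromo-7-chloro-4-ethylundecane

The longest continuous carbon chain has 11 atoms, so the parent hydride is undecane.
Number the chain so that the substituent locant set {3,4,7} is lower than {5,8,9} at the first point of difference.
That gives a bromo group at C-3; a chloro group at C-7; an ethyl group at C-4.
Substituent prefixes are cited in alphabetical order (multiplying prefixes like di-/tri- are ignored for ordering).
Putting it together: 3-bromo-7-chloro-4-ethylundecane.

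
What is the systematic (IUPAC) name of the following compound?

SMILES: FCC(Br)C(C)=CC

4-bromo-5-fluoro-3-methylpent-2-ene

Counting along the main chain through the multiple bond gives 5 carbons: the parent is pentane.
There is one C=C double bond, indicated by the ending -ene.
Choose the numbering such that numbering from this end puts the double bond at C-2 rather than C-3.
With this numbering: the double bond between C-2 and C-3; a bromo group at C-4; a fluoro group at C-5; a methyl group at C-3.
Prefixes are listed alphabetically: bromo, fluoro, methyl.
The name is 4-bromo-5-fluoro-3-methylpent-2-ene.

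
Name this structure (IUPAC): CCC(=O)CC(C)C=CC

Counting along the main chain through the carbonyl and the multiple bond gives 8 carbons: the parent is octane.
The principal characteristic group is a ketone (C=O on an internal carbon), named with the suffix -one.
There is one C=C double bond, indicated by the ending -ene.
Number the chain so that numbering from this end puts the carbonyl group at C-3 rather than C-6.
That gives the carbonyl at C-3; the double bond between C-6 and C-7; a methyl group at C-5.
The name is 5-methyloct-6-en-3-one.

5-methyloct-6-en-3-one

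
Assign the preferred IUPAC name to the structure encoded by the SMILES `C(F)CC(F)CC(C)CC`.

1,3-difluoro-5-methylheptane

The parent chain contains 7 carbons (heptane).
Number the chain so that the substituent locant set {1,3,5} is lower than {3,5,7} at the first point of difference.
This places fluoro groups at C-1 and C-3; a methyl group at C-5.
Substituent prefixes are cited in alphabetical order (multiplying prefixes like di-/tri- are ignored for ordering).
Assembling the pieces gives 1,3-difluoro-5-methylheptane.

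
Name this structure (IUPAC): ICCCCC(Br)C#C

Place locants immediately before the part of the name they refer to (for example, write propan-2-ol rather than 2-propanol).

Counting along the main chain through the multiple bond gives 7 carbons: the parent is heptane.
A C≡C triple bond in the chain gives the infix -yne-.
Number the chain so that numbering from this end puts the triple bond at C-1 rather than C-6.
This places the triple bond between C-1 and C-2; a bromo group at C-3; an iodo group at C-7.
The substituents are ordered alphabetically, ignoring any di-/tri- multipliers.
The name is 3-bromo-7-iodohept-1-yne.

3-bromo-7-iodohept-1-yne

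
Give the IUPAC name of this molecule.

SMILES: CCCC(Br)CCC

The longest continuous carbon chain has 7 atoms, so the parent hydride is heptane.
Both numbering directions give the same locant set; either may be used.
This places a bromo group at C-4.
Assembling the pieces gives 4-bromoheptane.

4-bromoheptane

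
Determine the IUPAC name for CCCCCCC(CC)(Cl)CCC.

4-chloro-4-ethyldecane

The longest carbon chain is 10 atoms: the parent is decane.
The numbering direction is chosen so that the substituent locant set {4,4} is lower than {7,7} at the first point of difference.
With this numbering: a chloro group at C-4; an ethyl group at C-4.
Substituent prefixes are cited in alphabetical order (multiplying prefixes like di-/tri- are ignored for ordering).
Putting it together: 4-chloro-4-ethyldecane.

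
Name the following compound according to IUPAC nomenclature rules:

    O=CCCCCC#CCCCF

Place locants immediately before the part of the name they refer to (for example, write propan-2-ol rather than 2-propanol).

The longest carbon chain that includes the –CHO group and the multiple bond has 10 carbons, so the parent hydride is decane.
The highest-priority functional group is an aldehyde (terminal –CHO), so the name ends in -al.
The chain contains a C≡C triple bond, so the unsaturation ending is -yne.
Choose the numbering such that the aldehyde carbon is C-1 by definition.
With this numbering: the triple bond between C-6 and C-7; a fluoro group at C-10.
The name is 10-fluorodec-6-ynal.

10-fluorodec-6-ynal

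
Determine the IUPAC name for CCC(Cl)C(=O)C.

3-chloropentan-2-one

The longest chain bearing the carbonyl is 5 carbons long (pentane).
A ketone (C=O on an internal carbon) is the principal characteristic group, giving the suffix -one.
Choose the numbering such that numbering from this end puts the carbonyl group at C-2 rather than C-4.
That gives the carbonyl at C-2; a chloro group at C-3.
Assembling the pieces gives 3-chloropentan-2-one.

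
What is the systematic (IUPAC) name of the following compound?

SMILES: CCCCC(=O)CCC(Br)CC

8-bromodecan-5-one

Counting along the main chain through the carbonyl gives 10 carbons: the parent is decane.
The highest-priority functional group is a ketone (C=O on an internal carbon), so the name ends in -one.
Choose the numbering such that numbering from this end puts the carbonyl group at C-5 rather than C-6.
This places the carbonyl at C-5; a bromo group at C-8.
The name is 8-bromodecan-5-one.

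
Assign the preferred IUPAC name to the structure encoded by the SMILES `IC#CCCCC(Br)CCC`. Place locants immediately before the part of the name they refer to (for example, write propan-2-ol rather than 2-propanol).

The longest carbon chain that includes the multiple bond has 9 carbons, so the parent hydride is nonane.
The chain contains a C≡C triple bond, so the unsaturation ending is -yne.
Number the chain so that numbering from this end puts the triple bond at C-1 rather than C-8.
That gives the triple bond between C-1 and C-2; a bromo group at C-6; an iodo group at C-1.
Substituent prefixes are cited in alphabetical order (multiplying prefixes like di-/tri- are ignored for ordering).
The name is 6-bromo-1-iodonon-1-yne.

6-bromo-1-iodonon-1-yne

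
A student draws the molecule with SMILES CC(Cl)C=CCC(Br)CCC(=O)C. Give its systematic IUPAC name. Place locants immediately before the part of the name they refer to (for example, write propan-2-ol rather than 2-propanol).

5-bromo-9-chlorodec-7-en-2-one

The longest chain bearing the carbonyl and the multiple bond is 10 carbons long (decane).
A ketone (C=O on an internal carbon) is the principal characteristic group, giving the suffix -one.
The chain contains a C=C double bond, so the unsaturation ending is -ene.
The numbering direction is chosen so that numbering from this end puts the carbonyl group at C-2 rather than C-9.
This places the carbonyl at C-2; the double bond between C-7 and C-8; a bromo group at C-5; a chloro group at C-9.
Substituent prefixes are cited in alphabetical order (multiplying prefixes like di-/tri- are ignored for ordering).
The name is 5-bromo-9-chlorodec-7-en-2-one.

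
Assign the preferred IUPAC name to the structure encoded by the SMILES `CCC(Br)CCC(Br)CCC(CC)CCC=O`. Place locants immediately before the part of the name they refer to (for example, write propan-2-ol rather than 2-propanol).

Counting along the main chain through the –CHO group gives 12 carbons: the parent is dodecane.
The principal characteristic group is an aldehyde (terminal –CHO), named with the suffix -al.
Number the chain so that the aldehyde carbon is C-1 by definition.
This places bromo groups at C-7 and C-10; an ethyl group at C-4.
Substituent prefixes are cited in alphabetical order (multiplying prefixes like di-/tri- are ignored for ordering).
Putting it together: 7,10-dibromo-4-ethyldodecanal.

7,10-dibromo-4-ethyldodecanal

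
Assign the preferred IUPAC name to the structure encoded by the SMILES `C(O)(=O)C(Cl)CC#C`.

2-chloropent-4-ynoic acid

Counting along the main chain through the –COOH group and the multiple bond gives 5 carbons: the parent is pentane.
A carboxylic acid (terminal –COOH) is the principal characteristic group, giving the suffix -oic acid.
The chain contains a C≡C triple bond, so the unsaturation ending is -yne.
The numbering direction is chosen so that the carboxylic acid carbon is C-1 by definition.
That gives the triple bond between C-4 and C-5; a chloro group at C-2.
The name is 2-chloropent-4-ynoic acid.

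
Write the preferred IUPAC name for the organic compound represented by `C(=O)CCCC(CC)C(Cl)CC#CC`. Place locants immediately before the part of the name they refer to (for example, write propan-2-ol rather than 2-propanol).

6-chloro-5-ethyldec-8-ynal

The longest chain bearing the –CHO group and the multiple bond is 10 carbons long (decane).
The highest-priority functional group is an aldehyde (terminal –CHO), so the name ends in -al.
The chain contains a C≡C triple bond, so the unsaturation ending is -yne.
The numbering direction is chosen so that the aldehyde carbon is C-1 by definition.
With this numbering: the triple bond between C-8 and C-9; a chloro group at C-6; an ethyl group at C-5.
Substituent prefixes are cited in alphabetical order (multiplying prefixes like di-/tri- are ignored for ordering).
Putting it together: 6-chloro-5-ethyldec-8-ynal.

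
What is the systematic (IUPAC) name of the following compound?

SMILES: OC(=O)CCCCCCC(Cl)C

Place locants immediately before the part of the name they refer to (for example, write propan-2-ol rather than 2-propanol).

The longest carbon chain that includes the –COOH group has 9 carbons, so the parent hydride is nonane.
The principal characteristic group is a carboxylic acid (terminal –COOH), named with the suffix -oic acid.
The numbering direction is chosen so that the carboxylic acid carbon is C-1 by definition.
With this numbering: a chloro group at C-8.
Putting it together: 8-chlorononanoic acid.

8-chlorononanoic acid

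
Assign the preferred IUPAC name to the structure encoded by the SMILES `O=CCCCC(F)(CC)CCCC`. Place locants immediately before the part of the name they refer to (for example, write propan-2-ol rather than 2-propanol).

5-ethyl-5-fluorononanal

The longest carbon chain that includes the –CHO group has 9 carbons, so the parent hydride is nonane.
The highest-priority functional group is an aldehyde (terminal –CHO), so the name ends in -al.
Choose the numbering such that the aldehyde carbon is C-1 by definition.
With this numbering: an ethyl group at C-5; a fluoro group at C-5.
The substituents are ordered alphabetically, ignoring any di-/tri- multipliers.
Putting it together: 5-ethyl-5-fluorononanal.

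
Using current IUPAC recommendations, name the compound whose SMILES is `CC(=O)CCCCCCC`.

nonan-2-one

The longest carbon chain that includes the carbonyl has 9 carbons, so the parent hydride is nonane.
A ketone (C=O on an internal carbon) is the principal characteristic group, giving the suffix -one.
Choose the numbering such that numbering from this end puts the carbonyl group at C-2 rather than C-8.
With this numbering: the carbonyl at C-2.
The name is nonan-2-one.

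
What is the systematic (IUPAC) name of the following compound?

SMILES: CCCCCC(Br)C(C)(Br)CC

The parent chain contains 9 carbons (nonane).
Choose the numbering such that the substituent locant set {3,3,4} is lower than {6,7,7} at the first point of difference.
That gives bromo groups at C-3 and C-4; a methyl group at C-3.
Prefixes are listed alphabetically: bromo, methyl.
The name is 3,4-dibromo-3-methylnonane.

3,4-dibromo-3-methylnonane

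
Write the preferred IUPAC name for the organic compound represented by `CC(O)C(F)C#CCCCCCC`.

The longest chain bearing the –OH group and the multiple bond is 11 carbons long (undecane).
The principal characteristic group is an alcohol (–OH), named with the suffix -ol.
A C≡C triple bond in the chain gives the infix -yne-.
Number the chain so that numbering from this end puts the hydroxyl group at C-2 rather than C-10.
With this numbering: the hydroxyl at C-2; the triple bond between C-4 and C-5; a fluoro group at C-3.
The name is 3-fluoroundec-4-yn-2-ol.

3-fluoroundec-4-yn-2-ol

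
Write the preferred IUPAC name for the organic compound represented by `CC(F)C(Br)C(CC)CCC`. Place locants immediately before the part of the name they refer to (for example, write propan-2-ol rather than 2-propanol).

The longest carbon chain is 7 atoms: the parent is heptane.
Choose the numbering such that the substituent locant set {2,3,4} is lower than {4,5,6} at the first point of difference.
That gives a bromo group at C-3; an ethyl group at C-4; a fluoro group at C-2.
Substituent prefixes are cited in alphabetical order (multiplying prefixes like di-/tri- are ignored for ordering).
Putting it together: 3-bromo-4-ethyl-2-fluoroheptane.

3-bromo-4-ethyl-2-fluoroheptane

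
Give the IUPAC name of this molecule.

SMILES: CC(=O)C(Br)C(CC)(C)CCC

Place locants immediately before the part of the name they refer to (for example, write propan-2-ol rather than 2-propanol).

Counting along the main chain through the carbonyl gives 7 carbons: the parent is heptane.
The principal characteristic group is a ketone (C=O on an internal carbon), named with the suffix -one.
Choose the numbering such that numbering from this end puts the carbonyl group at C-2 rather than C-6.
That gives the carbonyl at C-2; a bromo group at C-3; an ethyl group at C-4; a methyl group at C-4.
Substituent prefixes are cited in alphabetical order (multiplying prefixes like di-/tri- are ignored for ordering).
The name is 3-bromo-4-ethyl-4-methylheptan-2-one.

3-bromo-4-ethyl-4-methylheptan-2-one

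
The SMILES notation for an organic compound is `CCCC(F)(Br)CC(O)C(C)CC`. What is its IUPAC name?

6-bromo-6-fluoro-3-methylnonan-4-ol

Counting along the main chain through the –OH group gives 9 carbons: the parent is nonane.
The highest-priority functional group is an alcohol (–OH), so the name ends in -ol.
Number the chain so that numbering from this end puts the hydroxyl group at C-4 rather than C-6.
With this numbering: the hydroxyl at C-4; a bromo group at C-6; a fluoro group at C-6; a methyl group at C-3.
The substituents are ordered alphabetically, ignoring any di-/tri- multipliers.
The name is 6-bromo-6-fluoro-3-methylnonan-4-ol.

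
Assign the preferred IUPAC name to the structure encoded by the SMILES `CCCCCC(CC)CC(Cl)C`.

The longest carbon chain is 9 atoms: the parent is nonane.
The numbering direction is chosen so that the substituent locant set {2,4} is lower than {6,8} at the first point of difference.
That gives a chloro group at C-2; an ethyl group at C-4.
Substituent prefixes are cited in alphabetical order (multiplying prefixes like di-/tri- are ignored for ordering).
Assembling the pieces gives 2-chloro-4-ethylnonane.

2-chloro-4-ethylnonane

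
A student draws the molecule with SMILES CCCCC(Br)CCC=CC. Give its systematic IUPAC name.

6-bromodec-2-ene

Counting along the main chain through the multiple bond gives 10 carbons: the parent is decane.
The chain contains a C=C double bond, so the unsaturation ending is -ene.
The numbering direction is chosen so that numbering from this end puts the double bond at C-2 rather than C-8.
This places the double bond between C-2 and C-3; a bromo group at C-6.
The name is 6-bromodec-2-ene.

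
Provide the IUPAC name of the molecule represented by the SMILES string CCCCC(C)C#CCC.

5-methylnon-3-yne

The longest carbon chain that includes the multiple bond has 9 carbons, so the parent hydride is nonane.
There is one C≡C triple bond, indicated by the ending -yne.
Number the chain so that numbering from this end puts the triple bond at C-3 rather than C-6.
This places the triple bond between C-3 and C-4; a methyl group at C-5.
Assembling the pieces gives 5-methylnon-3-yne.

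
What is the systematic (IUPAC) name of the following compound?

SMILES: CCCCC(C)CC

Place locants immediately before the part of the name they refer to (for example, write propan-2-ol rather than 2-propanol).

The parent chain contains 7 carbons (heptane).
The numbering direction is chosen so that the substituent locant set {3} is lower than {5} at the first point of difference.
That gives a methyl group at C-3.
Putting it together: 3-methylheptane.

3-methylheptane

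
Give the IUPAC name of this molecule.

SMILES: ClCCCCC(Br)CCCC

The parent chain contains 9 carbons (nonane).
Choose the numbering such that the substituent locant set {1,5} is lower than {5,9} at the first point of difference.
With this numbering: a bromo group at C-5; a chloro group at C-1.
The substituents are ordered alphabetically, ignoring any di-/tri- multipliers.
The name is 5-bromo-1-chlorononane.

5-bromo-1-chlorononane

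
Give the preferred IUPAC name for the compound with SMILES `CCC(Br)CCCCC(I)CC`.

3-bromo-8-iododecane

The parent chain contains 10 carbons (decane).
Number the chain so that the locant sets are identical either way, so the alphabetically earlier bromo substituent takes the lower locant (3 rather than 8).
That gives a bromo group at C-3; an iodo group at C-8.
Substituent prefixes are cited in alphabetical order (multiplying prefixes like di-/tri- are ignored for ordering).
Assembling the pieces gives 3-bromo-8-iododecane.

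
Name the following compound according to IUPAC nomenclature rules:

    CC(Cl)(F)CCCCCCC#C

9-chloro-9-fluorodec-1-yne

The longest chain bearing the multiple bond is 10 carbons long (decane).
A C≡C triple bond in the chain gives the infix -yne-.
Number the chain so that numbering from this end puts the triple bond at C-1 rather than C-9.
This places the triple bond between C-1 and C-2; a chloro group at C-9; a fluoro group at C-9.
Substituent prefixes are cited in alphabetical order (multiplying prefixes like di-/tri- are ignored for ordering).
The name is 9-chloro-9-fluorodec-1-yne.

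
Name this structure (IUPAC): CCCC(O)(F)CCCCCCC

Counting along the main chain through the –OH group gives 11 carbons: the parent is undecane.
The highest-priority functional group is an alcohol (–OH), so the name ends in -ol.
Choose the numbering such that numbering from this end puts the hydroxyl group at C-4 rather than C-8.
That gives the hydroxyl at C-4; a fluoro group at C-4.
Assembling the pieces gives 4-fluoroundecan-4-ol.

4-fluoroundecan-4-ol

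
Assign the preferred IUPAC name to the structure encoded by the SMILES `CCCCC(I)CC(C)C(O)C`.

5-iodo-3-methylnonan-2-ol

The longest chain bearing the –OH group is 9 carbons long (nonane).
The principal characteristic group is an alcohol (–OH), named with the suffix -ol.
Number the chain so that numbering from this end puts the hydroxyl group at C-2 rather than C-8.
This places the hydroxyl at C-2; an iodo group at C-5; a methyl group at C-3.
The substituents are ordered alphabetically, ignoring any di-/tri- multipliers.
The name is 5-iodo-3-methylnonan-2-ol.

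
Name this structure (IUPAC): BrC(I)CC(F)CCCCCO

The longest carbon chain that includes the –OH group has 8 carbons, so the parent hydride is octane.
The principal characteristic group is an alcohol (–OH), named with the suffix -ol.
Choose the numbering such that numbering from this end puts the hydroxyl group at C-1 rather than C-8.
With this numbering: the hydroxyl at C-1; a bromo group at C-8; a fluoro group at C-6; an iodo group at C-8.
Substituent prefixes are cited in alphabetical order (multiplying prefixes like di-/tri- are ignored for ordering).
Putting it together: 8-bromo-6-fluoro-8-iodooctan-1-ol.

8-bromo-6-fluoro-8-iodooctan-1-ol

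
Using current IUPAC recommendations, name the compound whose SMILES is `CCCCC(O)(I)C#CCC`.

5-iodonon-3-yn-5-ol

Counting along the main chain through the –OH group and the multiple bond gives 9 carbons: the parent is nonane.
An alcohol (–OH) is the principal characteristic group, giving the suffix -ol.
The chain contains a C≡C triple bond, so the unsaturation ending is -yne.
Choose the numbering such that numbering from this end puts the triple bond at C-3 rather than C-6.
That gives the hydroxyl at C-5; the triple bond between C-3 and C-4; an iodo group at C-5.
The name is 5-iodonon-3-yn-5-ol.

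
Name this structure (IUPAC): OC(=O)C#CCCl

4-chlorobut-2-ynoic acid

The longest chain bearing the –COOH group and the multiple bond is 4 carbons long (butane).
A carboxylic acid (terminal –COOH) is the principal characteristic group, giving the suffix -oic acid.
There is one C≡C triple bond, indicated by the ending -yne.
The numbering direction is chosen so that the carboxylic acid carbon is C-1 by definition.
With this numbering: the triple bond between C-2 and C-3; a chloro group at C-4.
Putting it together: 4-chlorobut-2-ynoic acid.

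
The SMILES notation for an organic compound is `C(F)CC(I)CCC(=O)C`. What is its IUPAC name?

The longest carbon chain that includes the carbonyl has 7 carbons, so the parent hydride is heptane.
The principal characteristic group is a ketone (C=O on an internal carbon), named with the suffix -one.
The numbering direction is chosen so that numbering from this end puts the carbonyl group at C-2 rather than C-6.
That gives the carbonyl at C-2; a fluoro group at C-7; an iodo group at C-5.
The substituents are ordered alphabetically, ignoring any di-/tri- multipliers.
Putting it together: 7-fluoro-5-iodoheptan-2-one.

7-fluoro-5-iodoheptan-2-one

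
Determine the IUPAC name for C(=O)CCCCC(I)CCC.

Counting along the main chain through the –CHO group gives 9 carbons: the parent is nonane.
An aldehyde (terminal –CHO) is the principal characteristic group, giving the suffix -al.
The numbering direction is chosen so that the aldehyde carbon is C-1 by definition.
This places an iodo group at C-6.
The name is 6-iodononanal.

6-iodononanal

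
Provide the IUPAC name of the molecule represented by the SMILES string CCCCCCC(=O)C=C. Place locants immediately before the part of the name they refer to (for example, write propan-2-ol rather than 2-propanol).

The longest carbon chain that includes the carbonyl and the multiple bond has 9 carbons, so the parent hydride is nonane.
The principal characteristic group is a ketone (C=O on an internal carbon), named with the suffix -one.
There is one C=C double bond, indicated by the ending -ene.
The numbering direction is chosen so that numbering from this end puts the carbonyl group at C-3 rather than C-7.
That gives the carbonyl at C-3; the double bond between C-1 and C-2.
Assembling the pieces gives non-1-en-3-one.

non-1-en-3-one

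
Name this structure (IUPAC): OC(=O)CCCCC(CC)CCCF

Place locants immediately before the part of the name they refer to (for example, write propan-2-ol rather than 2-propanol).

6-ethyl-9-fluorononanoic acid

Counting along the main chain through the –COOH group gives 9 carbons: the parent is nonane.
The highest-priority functional group is a carboxylic acid (terminal –COOH), so the name ends in -oic acid.
Choose the numbering such that the carboxylic acid carbon is C-1 by definition.
That gives an ethyl group at C-6; a fluoro group at C-9.
Substituent prefixes are cited in alphabetical order (multiplying prefixes like di-/tri- are ignored for ordering).
The name is 6-ethyl-9-fluorononanoic acid.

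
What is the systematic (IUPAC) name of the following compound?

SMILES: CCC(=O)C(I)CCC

4-iodoheptan-3-one

The longest chain bearing the carbonyl is 7 carbons long (heptane).
The highest-priority functional group is a ketone (C=O on an internal carbon), so the name ends in -one.
The numbering direction is chosen so that numbering from this end puts the carbonyl group at C-3 rather than C-5.
That gives the carbonyl at C-3; an iodo group at C-4.
Assembling the pieces gives 4-iodoheptan-3-one.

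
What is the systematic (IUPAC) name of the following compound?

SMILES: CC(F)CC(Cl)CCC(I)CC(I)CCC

4-chloro-2-fluoro-7,9-diiodododecane

The longest continuous carbon chain has 12 atoms, so the parent hydride is dodecane.
The numbering direction is chosen so that the substituent locant set {2,4,7,9} is lower than {4,6,9,11} at the first point of difference.
With this numbering: a chloro group at C-4; a fluoro group at C-2; iodo groups at C-7 and C-9.
Prefixes are listed alphabetically: chloro, fluoro, iodo.
Putting it together: 4-chloro-2-fluoro-7,9-diiodododecane.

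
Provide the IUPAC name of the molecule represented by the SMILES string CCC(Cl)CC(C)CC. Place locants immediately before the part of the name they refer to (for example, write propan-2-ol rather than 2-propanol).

3-chloro-5-methylheptane

The longest continuous carbon chain has 7 atoms, so the parent hydride is heptane.
Choose the numbering such that the locant sets are identical either way, so the alphabetically earlier chloro substituent takes the lower locant (3 rather than 5).
That gives a chloro group at C-3; a methyl group at C-5.
Substituent prefixes are cited in alphabetical order (multiplying prefixes like di-/tri- are ignored for ordering).
Assembling the pieces gives 3-chloro-5-methylheptane.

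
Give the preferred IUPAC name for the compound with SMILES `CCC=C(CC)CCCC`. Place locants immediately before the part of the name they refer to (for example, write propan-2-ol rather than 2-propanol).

The longest carbon chain that includes the multiple bond has 8 carbons, so the parent hydride is octane.
There is one C=C double bond, indicated by the ending -ene.
Choose the numbering such that numbering from this end puts the double bond at C-3 rather than C-5.
With this numbering: the double bond between C-3 and C-4; an ethyl group at C-4.
Assembling the pieces gives 4-ethyloct-3-ene.

4-ethyloct-3-ene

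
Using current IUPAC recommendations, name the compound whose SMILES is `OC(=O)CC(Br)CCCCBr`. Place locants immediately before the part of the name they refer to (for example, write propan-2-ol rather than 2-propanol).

3,7-dibromoheptanoic acid

Counting along the main chain through the –COOH group gives 7 carbons: the parent is heptane.
The highest-priority functional group is a carboxylic acid (terminal –COOH), so the name ends in -oic acid.
The numbering direction is chosen so that the carboxylic acid carbon is C-1 by definition.
This places bromo groups at C-3 and C-7.
Assembling the pieces gives 3,7-dibromoheptanoic acid.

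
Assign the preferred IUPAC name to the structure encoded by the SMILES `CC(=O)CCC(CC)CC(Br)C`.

7-bromo-5-ethyloctan-2-one

The longest chain bearing the carbonyl is 8 carbons long (octane).
The highest-priority functional group is a ketone (C=O on an internal carbon), so the name ends in -one.
Number the chain so that numbering from this end puts the carbonyl group at C-2 rather than C-7.
This places the carbonyl at C-2; a bromo group at C-7; an ethyl group at C-5.
The substituents are ordered alphabetically, ignoring any di-/tri- multipliers.
Assembling the pieces gives 7-bromo-5-ethyloctan-2-one.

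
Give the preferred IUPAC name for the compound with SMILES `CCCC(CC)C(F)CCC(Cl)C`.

The parent chain contains 9 carbons (nonane).
Choose the numbering such that the substituent locant set {2,5,6} is lower than {4,5,8} at the first point of difference.
That gives a chloro group at C-2; an ethyl group at C-6; a fluoro group at C-5.
The substituents are ordered alphabetically, ignoring any di-/tri- multipliers.
The name is 2-chloro-6-ethyl-5-fluorononane.

2-chloro-6-ethyl-5-fluorononane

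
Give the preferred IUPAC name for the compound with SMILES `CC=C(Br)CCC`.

3-bromohex-2-ene

The longest chain bearing the multiple bond is 6 carbons long (hexane).
The chain contains a C=C double bond, so the unsaturation ending is -ene.
The numbering direction is chosen so that numbering from this end puts the double bond at C-2 rather than C-4.
That gives the double bond between C-2 and C-3; a bromo group at C-3.
Putting it together: 3-bromohex-2-ene.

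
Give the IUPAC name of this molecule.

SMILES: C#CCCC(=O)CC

The longest chain bearing the carbonyl and the multiple bond is 7 carbons long (heptane).
A ketone (C=O on an internal carbon) is the principal characteristic group, giving the suffix -one.
There is one C≡C triple bond, indicated by the ending -yne.
The numbering direction is chosen so that numbering from this end puts the carbonyl group at C-3 rather than C-5.
This places the carbonyl at C-3; the triple bond between C-6 and C-7.
Assembling the pieces gives hept-6-yn-3-one.

hept-6-yn-3-one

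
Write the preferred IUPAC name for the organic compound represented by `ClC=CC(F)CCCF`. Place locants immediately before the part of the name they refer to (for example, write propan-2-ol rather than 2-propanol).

1-chloro-3,6-difluorohex-1-ene

The longest chain bearing the multiple bond is 6 carbons long (hexane).
The chain contains a C=C double bond, so the unsaturation ending is -ene.
The numbering direction is chosen so that numbering from this end puts the double bond at C-1 rather than C-5.
This places the double bond between C-1 and C-2; a chloro group at C-1; fluoro groups at C-3 and C-6.
Prefixes are listed alphabetically: chloro, fluoro.
The name is 1-chloro-3,6-difluorohex-1-ene.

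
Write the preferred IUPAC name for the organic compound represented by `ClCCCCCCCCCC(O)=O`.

The longest chain bearing the –COOH group is 10 carbons long (decane).
The principal characteristic group is a carboxylic acid (terminal –COOH), named with the suffix -oic acid.
Choose the numbering such that the carboxylic acid carbon is C-1 by definition.
That gives a chloro group at C-10.
Assembling the pieces gives 10-chlorodecanoic acid.

10-chlorodecanoic acid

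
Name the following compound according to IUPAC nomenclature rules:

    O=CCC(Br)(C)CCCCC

Counting along the main chain through the –CHO group gives 8 carbons: the parent is octane.
An aldehyde (terminal –CHO) is the principal characteristic group, giving the suffix -al.
Choose the numbering such that the aldehyde carbon is C-1 by definition.
That gives a bromo group at C-3; a methyl group at C-3.
Substituent prefixes are cited in alphabetical order (multiplying prefixes like di-/tri- are ignored for ordering).
Putting it together: 3-bromo-3-methyloctanal.

3-bromo-3-methyloctanal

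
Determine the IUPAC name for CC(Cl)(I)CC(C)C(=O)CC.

6-chloro-6-iodo-4-methylheptan-3-one

Counting along the main chain through the carbonyl gives 7 carbons: the parent is heptane.
A ketone (C=O on an internal carbon) is the principal characteristic group, giving the suffix -one.
Choose the numbering such that numbering from this end puts the carbonyl group at C-3 rather than C-5.
With this numbering: the carbonyl at C-3; a chloro group at C-6; an iodo group at C-6; a methyl group at C-4.
Substituent prefixes are cited in alphabetical order (multiplying prefixes like di-/tri- are ignored for ordering).
The name is 6-chloro-6-iodo-4-methylheptan-3-one.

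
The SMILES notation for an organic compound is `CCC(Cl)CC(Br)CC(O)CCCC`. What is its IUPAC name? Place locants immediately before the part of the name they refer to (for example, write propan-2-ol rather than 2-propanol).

7-bromo-9-chloroundecan-5-ol

Counting along the main chain through the –OH group gives 11 carbons: the parent is undecane.
The highest-priority functional group is an alcohol (–OH), so the name ends in -ol.
The numbering direction is chosen so that numbering from this end puts the hydroxyl group at C-5 rather than C-7.
This places the hydroxyl at C-5; a bromo group at C-7; a chloro group at C-9.
The substituents are ordered alphabetically, ignoring any di-/tri- multipliers.
Putting it together: 7-bromo-9-chloroundecan-5-ol.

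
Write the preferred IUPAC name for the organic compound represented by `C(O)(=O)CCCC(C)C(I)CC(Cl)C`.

The longest chain bearing the –COOH group is 9 carbons long (nonane).
A carboxylic acid (terminal –COOH) is the principal characteristic group, giving the suffix -oic acid.
Number the chain so that the carboxylic acid carbon is C-1 by definition.
This places a chloro group at C-8; an iodo group at C-6; a methyl group at C-5.
Prefixes are listed alphabetically: chloro, iodo, methyl.
The name is 8-chloro-6-iodo-5-methylnonanoic acid.

8-chloro-6-iodo-5-methylnonanoic acid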